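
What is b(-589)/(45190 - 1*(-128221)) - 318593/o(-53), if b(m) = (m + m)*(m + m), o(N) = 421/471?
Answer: -26021002755569/73006031 ≈ -3.5642e+5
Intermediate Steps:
o(N) = 421/471 (o(N) = 421*(1/471) = 421/471)
b(m) = 4*m² (b(m) = (2*m)*(2*m) = 4*m²)
b(-589)/(45190 - 1*(-128221)) - 318593/o(-53) = (4*(-589)²)/(45190 - 1*(-128221)) - 318593/421/471 = (4*346921)/(45190 + 128221) - 318593*471/421 = 1387684/173411 - 150057303/421 = -26021002755569/73006031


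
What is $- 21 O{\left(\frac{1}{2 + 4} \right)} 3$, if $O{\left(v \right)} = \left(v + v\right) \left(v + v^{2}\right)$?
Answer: $- \frac{49}{12} \approx -4.0833$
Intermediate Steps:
$O{\left(v \right)} = 2 v \left(v + v^{2}\right)$
$- 21 O{\left(\frac{1}{2 + 4} \right)} 3 = - 21 \cdot 2 \left(\frac{1}{2 + 4}\right)^{2} \left(1 + \frac{1}{2 + 4}\right) 3 = - 21 \cdot 2 \left(\frac{1}{6}\right)^{2} \left(1 + \frac{1}{6}\right) 3 = - 21 \frac{2 \left(1 + \frac{1}{6}\right)}{36} \cdot 3 = - 21 \cdot 2 \cdot \frac{1}{36} \cdot \frac{7}{6} \cdot 3 = \left(-21\right) \frac{7}{108} \cdot 3 = \left(- \frac{49}{36}\right) 3 = - \frac{49}{12}$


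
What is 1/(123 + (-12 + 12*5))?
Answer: 1/171 ≈ 0.0058480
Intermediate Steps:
1/(123 + (-12 + 12*5)) = 1/(123 + (-12 + 60)) = 1/(123 + 48) = 1/171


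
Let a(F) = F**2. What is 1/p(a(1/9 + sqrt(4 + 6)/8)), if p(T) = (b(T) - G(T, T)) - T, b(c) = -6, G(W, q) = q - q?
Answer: -41443488/255596281 + 186624*sqrt(10)/255596281 ≈ -0.15984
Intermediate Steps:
G(W, q) = 0
p(T) = -6 - T (p(T) = (-6 - 1*0) - T = (-6 + 0) - T = -6 - T)
1/p(a(1/9 + sqrt(4 + 6)/8)) = 1/(-6 - (1/9 + sqrt(4 + 6)/8)**2) = 1/(-6 - (1*(1/9) + sqrt(10)*(1/8))**2) = 1/(-6 - (1/9 + sqrt(10)/8)**2)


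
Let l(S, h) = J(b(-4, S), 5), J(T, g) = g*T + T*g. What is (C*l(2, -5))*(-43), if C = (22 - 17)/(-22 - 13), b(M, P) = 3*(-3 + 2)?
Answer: -1290/7 ≈ -184.29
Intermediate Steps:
b(M, P) = -3 (b(M, P) = 3*(-1) = -3)
J(T, g) = 2*T*g (J(T, g) = T*g + T*g = 2*T*g)
l(S, h) = -30 (l(S, h) = 2*(-3)*5 = -30)
C = -⅐ (C = 5/(-35) = 5*(-1/35) = -⅐ ≈ -0.14286)
(C*l(2, -5))*(-43) = -⅐*(-30)*(-43) = (30/7)*(-43) = -1290/7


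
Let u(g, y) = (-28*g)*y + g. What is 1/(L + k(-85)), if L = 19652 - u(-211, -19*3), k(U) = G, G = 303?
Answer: 1/356922 ≈ 2.8017e-6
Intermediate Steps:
k(U) = 303
u(g, y) = g - 28*g*y (u(g, y) = -28*g*y + g = g - 28*g*y)
L = 356619 (L = 19652 - (-211)*(1 - (-532)*3) = 19652 - (-211)*(1 - 28*(-57)) = 19652 - (-211)*(1 + 1596) = 19652 - (-211)*1597 = 19652 - 1*(-336967) = 19652 + 336967 = 356619)
1/(L + k(-85)) = 1/(356619 + 303) = 1/356922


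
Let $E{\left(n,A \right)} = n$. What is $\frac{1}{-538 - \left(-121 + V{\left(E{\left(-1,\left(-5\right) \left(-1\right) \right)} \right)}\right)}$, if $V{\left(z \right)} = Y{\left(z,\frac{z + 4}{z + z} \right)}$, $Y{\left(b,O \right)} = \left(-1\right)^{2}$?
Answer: $- \frac{1}{418} \approx -0.0023923$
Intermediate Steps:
$Y{\left(b,O \right)} = 1$
$V{\left(z \right)} = 1$
$\frac{1}{-538 - \left(-121 + V{\left(E{\left(-1,\left(-5\right) \left(-1\right) \right)} \right)}\right)} = \frac{1}{-538 + \left(121 - 1\right)} = \frac{1}{-538 + 120} = \frac{1}{-418} = - \frac{1}{418}$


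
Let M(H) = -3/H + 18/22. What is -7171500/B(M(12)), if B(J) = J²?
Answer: -111072192/5 ≈ -2.2214e+7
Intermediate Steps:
M(H) = 9/11 - 3/H (M(H) = -3/H + 18*(1/22) = -3/H + 9/11 = 9/11 - 3/H)
-7171500/B(M(12)) = -7171500/(9/11 - 3/12)² = -7171500/(9/11 - 3*1/12)² = -7171500/(9/11 - ¼)² = -7171500/((25/44)²) = -7171500/625/1936 = -7171500*1936/625 = -111072192/5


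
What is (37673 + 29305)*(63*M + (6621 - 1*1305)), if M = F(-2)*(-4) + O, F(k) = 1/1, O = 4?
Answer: 356055048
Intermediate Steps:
F(k) = 1
M = 0 (M = 1*(-4) + 4 = -4 + 4 = 0)
(37673 + 29305)*(63*M + (6621 - 1*1305)) = (37673 + 29305)*(63*0 + (6621 - 1*1305)) = 66978*(0 + (6621 - 1305)) = 66978*(0 + 5316) = 66978*5316 = 356055048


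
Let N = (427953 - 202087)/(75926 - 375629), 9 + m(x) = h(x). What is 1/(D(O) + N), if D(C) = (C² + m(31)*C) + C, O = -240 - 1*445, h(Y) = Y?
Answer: 299703/135906093544 ≈ 2.2052e-6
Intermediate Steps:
m(x) = -9 + x
O = -685 (O = -240 - 445 = -685)
D(C) = C² + 23*C (D(C) = (C² + (-9 + 31)*C) + C = (C² + 22*C) + C = C² + 23*C)
N = -225866/299703 (N = 225866/(-299703) = 225866*(-1/299703) = -225866/299703 ≈ -0.75363)
1/(D(O) + N) = 1/(-685*(23 - 685) - 225866/299703) = 1/(-685*(-662) - 225866/299703) = 1/(453470 - 225866/299703) = 1/(135906093544/299703) = 299703/135906093544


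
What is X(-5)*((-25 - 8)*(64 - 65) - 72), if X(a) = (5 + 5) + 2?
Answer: -468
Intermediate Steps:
X(a) = 12 (X(a) = 10 + 2 = 12)
X(-5)*((-25 - 8)*(64 - 65) - 72) = 12*((-25 - 8)*(64 - 65) - 72) = 12*(-33*(-1) - 72) = 12*(33 - 72) = 12*(-39) = -468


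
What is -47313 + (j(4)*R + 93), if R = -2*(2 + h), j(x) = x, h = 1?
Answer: -47244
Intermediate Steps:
R = -6 (R = -2*(2 + 1) = -2*3 = -6)
-47313 + (j(4)*R + 93) = -47313 + (4*(-6) + 93) = -47313 + (-24 + 93) = -47313 + 69 = -47244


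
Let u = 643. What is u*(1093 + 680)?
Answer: 1140039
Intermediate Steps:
u*(1093 + 680) = 643*(1093 + 680) = 643*1773 = 1140039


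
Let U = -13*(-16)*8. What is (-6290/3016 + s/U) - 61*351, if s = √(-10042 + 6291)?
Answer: -32290933/1508 + 11*I*√31/1664 ≈ -21413.0 + 0.036806*I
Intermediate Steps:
U = 1664 (U = 208*8 = 1664)
s = 11*I*√31 (s = √(-3751) = 11*I*√31 ≈ 61.245*I)
(-6290/3016 + s/U) - 61*351 = (-6290/3016 + (11*I*√31)/1664) - 61*351 = (-6290*1/3016 + (11*I*√31)*(1/1664)) - 1*21411 = (-3145/1508 + 11*I*√31/1664) - 21411 = -32290933/1508 + 11*I*√31/1664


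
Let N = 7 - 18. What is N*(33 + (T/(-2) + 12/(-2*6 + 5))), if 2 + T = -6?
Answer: -2717/7 ≈ -388.14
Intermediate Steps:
T = -8 (T = -2 - 6 = -8)
N = -11
N*(33 + (T/(-2) + 12/(-2*6 + 5))) = -11*(33 + (-8/(-2) + 12/(-2*6 + 5))) = -11*(33 + (-8*(-½) + 12/(-12 + 5))) = -11*(33 + (4 + 12/(-7))) = -11*(33 + (4 + 12*(-⅐))) = -11*(33 + (4 - 12/7)) = -11*(33 + 16/7) = -11*247/7 = -2717/7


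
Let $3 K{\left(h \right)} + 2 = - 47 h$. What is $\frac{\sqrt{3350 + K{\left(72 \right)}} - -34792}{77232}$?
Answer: $\frac{4349}{9654} + \frac{7 \sqrt{102}}{115848} \approx 0.4511$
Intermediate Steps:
$K{\left(h \right)} = - \frac{2}{3} - \frac{47 h}{3}$ ($K{\left(h \right)} = - \frac{2}{3} + \frac{\left(-47\right) h}{3} = - \frac{2}{3} - \frac{47 h}{3}$)
$\frac{\sqrt{3350 + K{\left(72 \right)}} - -34792}{77232} = \frac{\sqrt{3350 - \frac{3386}{3}} - -34792}{77232} = \left(\sqrt{3350 - \frac{3386}{3}} + 34792\right) \frac{1}{77232} = \left(\sqrt{\frac{6664}{3}} + 34792\right) \frac{1}{77232} = \left(\frac{14 \sqrt{102}}{3} + 34792\right) \frac{1}{77232} = \left(34792 + \frac{14 \sqrt{102}}{3}\right) \frac{1}{77232} = \frac{4349}{9654} + \frac{7 \sqrt{102}}{115848}$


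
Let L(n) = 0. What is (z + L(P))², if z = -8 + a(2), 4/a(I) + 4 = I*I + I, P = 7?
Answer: 36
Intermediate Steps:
a(I) = 4/(-4 + I + I²) (a(I) = 4/(-4 + (I*I + I)) = 4/(-4 + (I² + I)) = 4/(-4 + (I + I²)) = 4/(-4 + I + I²))
z = -6 (z = -8 + 4/(-4 + 2 + 2²) = -8 + 4/(-4 + 2 + 4) = -8 + 4/2 = -8 + 4*(½) = -8 + 2 = -6)
(z + L(P))² = (-6 + 0)² = (-6)² = 36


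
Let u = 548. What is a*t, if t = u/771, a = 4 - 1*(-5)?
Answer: 1644/257 ≈ 6.3969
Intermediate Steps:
a = 9 (a = 4 + 5 = 9)
t = 548/771 ≈ 0.71076
a*t = 9*(548/771) = 1644/257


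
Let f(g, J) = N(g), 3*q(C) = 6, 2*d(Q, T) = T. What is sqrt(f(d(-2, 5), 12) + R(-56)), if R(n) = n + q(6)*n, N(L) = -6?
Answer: I*sqrt(174) ≈ 13.191*I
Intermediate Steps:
d(Q, T) = T/2
q(C) = 2 (q(C) = (1/3)*6 = 2)
f(g, J) = -6
R(n) = 3*n (R(n) = n + 2*n = 3*n)
sqrt(f(d(-2, 5), 12) + R(-56)) = sqrt(-6 + 3*(-56)) = sqrt(-6 - 168) = sqrt(-174) = I*sqrt(174)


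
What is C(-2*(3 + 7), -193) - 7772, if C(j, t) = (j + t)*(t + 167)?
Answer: -2234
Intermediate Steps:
C(j, t) = (167 + t)*(j + t) (C(j, t) = (j + t)*(167 + t) = (167 + t)*(j + t))
C(-2*(3 + 7), -193) - 7772 = ((-193)² + 167*(-2*(3 + 7)) + 167*(-193) - 2*(3 + 7)*(-193)) - 7772 = (37249 + 167*(-2*10) - 32231 - 2*10*(-193)) - 7772 = (37249 + 167*(-20) - 32231 - 20*(-193)) - 7772 = (37249 - 3340 - 32231 + 3860) - 7772 = 5538 - 7772 = -2234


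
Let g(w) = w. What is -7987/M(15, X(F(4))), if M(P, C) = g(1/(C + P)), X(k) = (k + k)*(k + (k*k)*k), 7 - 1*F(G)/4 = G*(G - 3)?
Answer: -333656925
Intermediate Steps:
F(G) = 28 - 4*G*(-3 + G) (F(G) = 28 - 4*G*(G - 3) = 28 - 4*G*(-3 + G))
X(k) = 2*k*(k + k³) (X(k) = (2*k)*(k + k²*k) = (2*k)*(k + k³) = 2*k*(k + k³))
M(P, C) = 1/(C + P)
-7987/M(15, X(F(4))) = -(119805 + 15974*(28 - 4*4² + 12*4)²*(1 + (28 - 4*4² + 12*4)²)) = -(119805 + 15974*(28 - 4*16 + 48)²*(1 + (28 - 4*16 + 48)²)) = -(119805 + 15974*(28 - 64 + 48)²*(1 + (28 - 64 + 48)²)) = -7987/(1/(2*12²*(1 + 12²) + 15)) = -7987/(1/(2*144*(1 + 144) + 15)) = -7987/(1/(2*144*145 + 15)) = -7987/(1/(41760 + 15)) = -7987/(1/41775) = -7987/1/41775 = -7987*41775 = -333656925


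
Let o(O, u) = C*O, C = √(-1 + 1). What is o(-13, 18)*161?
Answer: 0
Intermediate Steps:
C = 0 (C = √0 = 0)
o(O, u) = 0 (o(O, u) = 0*O = 0)
o(-13, 18)*161 = 0*161 = 0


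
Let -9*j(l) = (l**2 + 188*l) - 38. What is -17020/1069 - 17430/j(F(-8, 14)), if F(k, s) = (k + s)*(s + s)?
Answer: -84959137/6389413 ≈ -13.297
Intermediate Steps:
F(k, s) = 2*s*(k + s) (F(k, s) = (k + s)*(2*s) = 2*s*(k + s))
j(l) = 38/9 - 188*l/9 - l**2/9 (j(l) = -((l**2 + 188*l) - 38)/9 = -(-38 + l**2 + 188*l)/9 = 38/9 - 188*l/9 - l**2/9)
-17020/1069 - 17430/j(F(-8, 14)) = -17020/1069 - 17430/(38/9 - 376*14*(-8 + 14)/9 - 784*(-8 + 14)**2/9) = -17020*1/1069 - 17430/(38/9 - 376*14*6/9 - (2*14*6)**2/9) = -17020/1069 - 17430/(38/9 - 188/9*168 - 1/9*168**2) = -17020/1069 - 17430/(38/9 - 10528/3 - 1/9*28224) = -17020/1069 - 17430/(38/9 - 10528/3 - 3136) = -17020/1069 - 17430/(-59770/9) = -17020/1069 - 17430*(-9/59770) = -17020/1069 + 15687/5977 = -84959137/6389413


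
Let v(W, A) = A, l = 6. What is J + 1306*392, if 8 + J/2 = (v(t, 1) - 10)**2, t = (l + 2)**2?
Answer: 512098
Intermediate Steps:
t = 64 (t = (6 + 2)**2 = 8**2 = 64)
J = 146 (J = -16 + 2*(1 - 10)**2 = -16 + 2*(-9)**2 = -16 + 2*81 = -16 + 162 = 146)
J + 1306*392 = 146 + 1306*392 = 146 + 511952 = 512098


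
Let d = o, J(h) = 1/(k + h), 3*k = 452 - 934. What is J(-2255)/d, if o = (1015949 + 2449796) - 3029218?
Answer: -1/1054503723 ≈ -9.4831e-10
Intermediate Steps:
k = -482/3 (k = (452 - 934)/3 = (⅓)*(-482) = -482/3 ≈ -160.67)
J(h) = 1/(-482/3 + h)
o = 436527 (o = 3465745 - 3029218 = 436527)
d = 436527
J(-2255)/d = (3/(-482 + 3*(-2255)))/436527 = (3/(-482 - 6765))*(1/436527) = (3/(-7247))*(1/436527) = (3*(-1/7247))*(1/436527) = -3/7247*1/436527 = -1/1054503723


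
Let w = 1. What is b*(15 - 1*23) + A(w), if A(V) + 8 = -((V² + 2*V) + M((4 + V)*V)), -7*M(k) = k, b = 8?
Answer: -520/7 ≈ -74.286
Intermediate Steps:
M(k) = -k/7
A(V) = -8 - V² - 2*V + V*(4 + V)/7 (A(V) = -8 - ((V² + 2*V) - (4 + V)*V/7) = -8 - ((V² + 2*V) - V*(4 + V)/7) = -8 - (V² + 2*V - V*(4 + V)/7) = -8 + (-V² - 2*V + V*(4 + V)/7) = -8 - V² - 2*V + V*(4 + V)/7)
b*(15 - 1*23) + A(w) = 8*(15 - 1*23) + (-8 - 10/7*1 - 6/7*1²) = 8*(15 - 23) + (-8 - 10/7 - 6/7*1) = 8*(-8) + (-8 - 10/7 - 6/7) = -64 - 72/7 = -520/7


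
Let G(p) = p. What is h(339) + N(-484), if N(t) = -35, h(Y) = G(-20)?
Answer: -55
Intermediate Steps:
h(Y) = -20
h(339) + N(-484) = -20 - 35 = -55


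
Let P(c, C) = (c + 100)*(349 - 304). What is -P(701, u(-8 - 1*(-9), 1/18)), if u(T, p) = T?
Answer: -36045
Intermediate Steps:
P(c, C) = 4500 + 45*c (P(c, C) = (100 + c)*45 = 4500 + 45*c)
-P(701, u(-8 - 1*(-9), 1/18)) = -(4500 + 45*701) = -(4500 + 31545) = -1*36045 = -36045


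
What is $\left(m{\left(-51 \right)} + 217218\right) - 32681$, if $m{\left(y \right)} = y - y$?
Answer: $184537$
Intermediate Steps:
$m{\left(y \right)} = 0$
$\left(m{\left(-51 \right)} + 217218\right) - 32681 = \left(0 + 217218\right) - 32681 = 217218 - 32681 = 184537$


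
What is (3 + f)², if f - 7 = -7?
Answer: 9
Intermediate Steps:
f = 0 (f = 7 - 7 = 0)
(3 + f)² = (3 + 0)² = 3² = 9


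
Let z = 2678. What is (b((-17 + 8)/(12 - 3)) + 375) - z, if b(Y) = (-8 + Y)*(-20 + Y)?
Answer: -2114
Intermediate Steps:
b(Y) = (-20 + Y)*(-8 + Y)
(b((-17 + 8)/(12 - 3)) + 375) - z = ((160 + ((-17 + 8)/(12 - 3))² - 28*(-17 + 8)/(12 - 3)) + 375) - 1*2678 = ((160 + (-9/9)² - (-252)/9) + 375) - 2678 = ((160 + (-9*⅑)² - (-252)/9) + 375) - 2678 = ((160 + (-1)² - 28*(-1)) + 375) - 2678 = ((160 + 1 + 28) + 375) - 2678 = (189 + 375) - 2678 = 564 - 2678 = -2114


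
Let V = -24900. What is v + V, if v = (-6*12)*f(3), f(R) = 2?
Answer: -25044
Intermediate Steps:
v = -144 (v = -6*12*2 = -72*2 = -144)
v + V = -144 - 24900 = -25044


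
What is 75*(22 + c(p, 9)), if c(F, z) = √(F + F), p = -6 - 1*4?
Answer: 1650 + 150*I*√5 ≈ 1650.0 + 335.41*I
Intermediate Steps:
p = -10 (p = -6 - 4 = -10)
c(F, z) = √2*√F (c(F, z) = √(2*F) = √2*√F)
75*(22 + c(p, 9)) = 75*(22 + √2*√(-10)) = 75*(22 + √2*(I*√10)) = 75*(22 + 2*I*√5) = 1650 + 150*I*√5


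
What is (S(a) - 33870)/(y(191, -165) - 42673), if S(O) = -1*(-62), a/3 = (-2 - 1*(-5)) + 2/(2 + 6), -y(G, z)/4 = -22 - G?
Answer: 33808/41821 ≈ 0.80840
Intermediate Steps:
y(G, z) = 88 + 4*G (y(G, z) = -4*(-22 - G) = 88 + 4*G)
a = 39/4 (a = 3*((-2 - 1*(-5)) + 2/(2 + 6)) = 3*((-2 + 5) + 2/8) = 3*(3 + 2*(⅛)) = 3*(3 + ¼) = 3*(13/4) = 39/4 ≈ 9.7500)
S(O) = 62
(S(a) - 33870)/(y(191, -165) - 42673) = (62 - 33870)/((88 + 4*191) - 42673) = -33808/((88 + 764) - 42673) = -33808/(852 - 42673) = -33808/(-41821) = -33808*(-1/41821) = 33808/41821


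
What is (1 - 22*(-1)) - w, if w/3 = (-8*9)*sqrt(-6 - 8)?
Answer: 23 + 216*I*sqrt(14) ≈ 23.0 + 808.2*I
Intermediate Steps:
w = -216*I*sqrt(14) (w = 3*((-8*9)*sqrt(-6 - 8)) = 3*(-72*I*sqrt(14)) = -216*I*sqrt(14) ≈ -808.2*I)
(1 - 22*(-1)) - w = (1 - 22*(-1)) - (-216)*I*sqrt(14) = (1 + 22) + 216*I*sqrt(14) = 23 + 216*I*sqrt(14)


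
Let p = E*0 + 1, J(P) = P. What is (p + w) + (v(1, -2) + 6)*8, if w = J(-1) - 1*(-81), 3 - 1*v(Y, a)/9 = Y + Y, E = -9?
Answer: 201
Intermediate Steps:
v(Y, a) = 27 - 18*Y (v(Y, a) = 27 - 9*(Y + Y) = 27 - 18*Y)
w = 80 (w = -1 - 1*(-81) = -1 + 81 = 80)
p = 1 (p = -9*0 + 1 = 0 + 1 = 1)
(p + w) + (v(1, -2) + 6)*8 = (1 + 80) + ((27 - 18*1) + 6)*8 = 81 + ((27 - 18) + 6)*8 = 81 + (9 + 6)*8 = 81 + 15*8 = 81 + 120 = 201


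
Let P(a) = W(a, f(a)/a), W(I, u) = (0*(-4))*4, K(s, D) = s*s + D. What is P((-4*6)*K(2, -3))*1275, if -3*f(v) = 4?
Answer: 0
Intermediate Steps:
f(v) = -4/3 (f(v) = -⅓*4 = -4/3)
K(s, D) = D + s² (K(s, D) = s² + D = D + s²)
W(I, u) = 0 (W(I, u) = 0*4 = 0)
P(a) = 0
P((-4*6)*K(2, -3))*1275 = 0*1275 = 0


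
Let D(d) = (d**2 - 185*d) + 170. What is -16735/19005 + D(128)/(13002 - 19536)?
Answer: 869438/4139289 ≈ 0.21005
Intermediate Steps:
D(d) = 170 + d**2 - 185*d
-16735/19005 + D(128)/(13002 - 19536) = -16735/19005 + (170 + 128**2 - 185*128)/(13002 - 19536) = -16735*1/19005 + (170 + 16384 - 23680)/(-6534) = -3347/3801 - 7126*(-1/6534) = -3347/3801 + 3563/3267 = 869438/4139289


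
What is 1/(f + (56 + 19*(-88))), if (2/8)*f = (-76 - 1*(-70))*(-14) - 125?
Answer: -1/1780 ≈ -0.00056180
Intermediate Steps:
f = -164 (f = 4*((-76 - 1*(-70))*(-14) - 125) = 4*((-76 + 70)*(-14) - 125) = 4*(-6*(-14) - 125) = 4*(84 - 125) = 4*(-41) = -164)
1/(f + (56 + 19*(-88))) = 1/(-164 + (56 + 19*(-88))) = 1/(-164 + (56 - 1672)) = 1/(-164 - 1616) = 1/(-1780) = -1/1780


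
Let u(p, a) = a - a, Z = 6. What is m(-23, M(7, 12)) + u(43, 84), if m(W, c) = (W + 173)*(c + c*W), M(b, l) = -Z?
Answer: 19800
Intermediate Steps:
M(b, l) = -6 (M(b, l) = -1*6 = -6)
u(p, a) = 0
m(W, c) = (173 + W)*(c + W*c)
m(-23, M(7, 12)) + u(43, 84) = -6*(173 + (-23)**2 + 174*(-23)) + 0 = -6*(173 + 529 - 4002) + 0 = -6*(-3300) + 0 = 19800 + 0 = 19800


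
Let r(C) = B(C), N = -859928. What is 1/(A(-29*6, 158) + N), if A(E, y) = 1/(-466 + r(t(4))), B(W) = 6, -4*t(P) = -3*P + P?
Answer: -460/395566881 ≈ -1.1629e-6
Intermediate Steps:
t(P) = P/2 (t(P) = -(-3*P + P)/4 = -(-1)*P/2 = P/2)
r(C) = 6
A(E, y) = -1/460 (A(E, y) = 1/(-466 + 6) = 1/(-460) = -1/460)
1/(A(-29*6, 158) + N) = 1/(-1/460 - 859928) = 1/(-395566881/460) = -460/395566881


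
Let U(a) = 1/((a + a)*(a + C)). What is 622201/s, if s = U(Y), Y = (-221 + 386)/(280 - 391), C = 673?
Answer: -1700512665060/1369 ≈ -1.2422e+9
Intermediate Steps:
Y = -55/37 (Y = 165/(-111) = 165*(-1/111) = -55/37 ≈ -1.4865)
U(a) = 1/(2*a*(673 + a)) (U(a) = 1/((a + a)*(a + 673)) = 1/((2*a)*(673 + a)) = 1/(2*a*(673 + a)))
s = -1369/2733060 (s = 1/(2*(-55/37)*(673 - 55/37)) = (½)*(-37/55)/(24846/37) = (½)*(-37/55)*(37/24846) = -1369/2733060 ≈ -0.00050090)
622201/s = 622201/(-1369/2733060) = 622201*(-2733060/1369) = -1700512665060/1369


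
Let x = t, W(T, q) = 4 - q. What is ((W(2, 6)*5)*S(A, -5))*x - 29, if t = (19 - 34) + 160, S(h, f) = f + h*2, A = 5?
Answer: -7279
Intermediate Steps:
S(h, f) = f + 2*h
t = 145 (t = -15 + 160 = 145)
x = 145
((W(2, 6)*5)*S(A, -5))*x - 29 = (((4 - 1*6)*5)*(-5 + 2*5))*145 - 29 = (((4 - 6)*5)*(-5 + 10))*145 - 29 = (-2*5*5)*145 - 29 = -10*5*145 - 29 = -50*145 - 29 = -7250 - 29 = -7279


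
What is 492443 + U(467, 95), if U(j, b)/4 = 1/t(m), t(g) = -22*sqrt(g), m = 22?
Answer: 492443 - sqrt(22)/121 ≈ 4.9244e+5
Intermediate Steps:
U(j, b) = -sqrt(22)/121 (U(j, b) = 4/((-22*sqrt(22))) = 4*(-sqrt(22)/484) = -sqrt(22)/121)
492443 + U(467, 95) = 492443 - sqrt(22)/121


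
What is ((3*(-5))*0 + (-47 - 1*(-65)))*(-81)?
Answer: -1458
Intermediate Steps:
((3*(-5))*0 + (-47 - 1*(-65)))*(-81) = (-15*0 + (-47 + 65))*(-81) = (0 + 18)*(-81) = 18*(-81) = -1458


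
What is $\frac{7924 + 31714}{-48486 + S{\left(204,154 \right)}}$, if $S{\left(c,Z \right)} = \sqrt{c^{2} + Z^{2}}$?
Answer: $- \frac{480472017}{587706716} - \frac{19819 \sqrt{16333}}{587706716} \approx -0.82185$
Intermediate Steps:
$S{\left(c,Z \right)} = \sqrt{Z^{2} + c^{2}}$
$\frac{7924 + 31714}{-48486 + S{\left(204,154 \right)}} = \frac{7924 + 31714}{-48486 + \sqrt{154^{2} + 204^{2}}} = \frac{39638}{-48486 + \sqrt{23716 + 41616}} = \frac{39638}{-48486 + \sqrt{65332}} = \frac{39638}{-48486 + 2 \sqrt{16333}}$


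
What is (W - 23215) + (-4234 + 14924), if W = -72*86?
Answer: -18717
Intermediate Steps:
W = -6192
(W - 23215) + (-4234 + 14924) = (-6192 - 23215) + (-4234 + 14924) = -29407 + 10690 = -18717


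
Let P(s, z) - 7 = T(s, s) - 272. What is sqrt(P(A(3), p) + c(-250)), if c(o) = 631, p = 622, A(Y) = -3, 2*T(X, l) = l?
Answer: 27*sqrt(2)/2 ≈ 19.092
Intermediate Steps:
T(X, l) = l/2
P(s, z) = -265 + s/2 (P(s, z) = 7 + (s/2 - 272) = 7 + (-272 + s/2) = -265 + s/2)
sqrt(P(A(3), p) + c(-250)) = sqrt((-265 + (1/2)*(-3)) + 631) = sqrt((-265 - 3/2) + 631) = sqrt(-533/2 + 631) = sqrt(729/2) = 27*sqrt(2)/2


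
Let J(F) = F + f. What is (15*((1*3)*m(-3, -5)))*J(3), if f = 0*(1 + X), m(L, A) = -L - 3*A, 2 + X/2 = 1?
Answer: 2430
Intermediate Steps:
X = -2 (X = -4 + 2*1 = -4 + 2 = -2)
f = 0 (f = 0*(1 - 2) = 0*(-1) = 0)
J(F) = F (J(F) = F + 0 = F)
(15*((1*3)*m(-3, -5)))*J(3) = (15*((1*3)*(-1*(-3) - 3*(-5))))*3 = (15*(3*(3 + 15)))*3 = (15*(3*18))*3 = (15*54)*3 = 810*3 = 2430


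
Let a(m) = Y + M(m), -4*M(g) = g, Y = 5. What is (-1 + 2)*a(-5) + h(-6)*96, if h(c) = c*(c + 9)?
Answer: -6887/4 ≈ -1721.8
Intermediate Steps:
M(g) = -g/4
h(c) = c*(9 + c)
a(m) = 5 - m/4
(-1 + 2)*a(-5) + h(-6)*96 = (-1 + 2)*(5 - ¼*(-5)) - 6*(9 - 6)*96 = 1*(5 + 5/4) - 6*3*96 = 1*(25/4) - 18*96 = 25/4 - 1728 = -6887/4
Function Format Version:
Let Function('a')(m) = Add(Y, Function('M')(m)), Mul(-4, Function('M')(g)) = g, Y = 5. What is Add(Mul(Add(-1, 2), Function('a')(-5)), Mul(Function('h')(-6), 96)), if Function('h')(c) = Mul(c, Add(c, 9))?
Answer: Rational(-6887, 4) ≈ -1721.8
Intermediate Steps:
Function('M')(g) = Mul(Rational(-1, 4), g)
Function('h')(c) = Mul(c, Add(9, c))
Function('a')(m) = Add(5, Mul(Rational(-1, 4), m))
Add(Mul(Add(-1, 2), Function('a')(-5)), Mul(Function('h')(-6), 96)) = Add(Mul(Add(-1, 2), Add(5, Mul(Rational(-1, 4), -5))), Mul(Mul(-6, Add(9, -6)), 96)) = Add(Mul(1, Add(5, Rational(5, 4))), Mul(Mul(-6, 3), 96)) = Add(Mul(1, Rational(25, 4)), Mul(-18, 96)) = Add(Rational(25, 4), -1728) = Rational(-6887, 4)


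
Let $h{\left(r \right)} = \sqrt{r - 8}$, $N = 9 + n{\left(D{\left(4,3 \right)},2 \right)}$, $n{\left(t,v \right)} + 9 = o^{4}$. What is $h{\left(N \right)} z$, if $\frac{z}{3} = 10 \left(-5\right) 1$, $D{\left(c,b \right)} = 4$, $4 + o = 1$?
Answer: $- 150 \sqrt{73} \approx -1281.6$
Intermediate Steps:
$o = -3$ ($o = -4 + 1 = -3$)
$n{\left(t,v \right)} = 72$ ($n{\left(t,v \right)} = -9 + \left(-3\right)^{4} = -9 + 81 = 72$)
$N = 81$ ($N = 9 + 72 = 81$)
$h{\left(r \right)} = \sqrt{-8 + r}$
$z = -150$ ($z = 3 \cdot 10 \left(-5\right) 1 = 3 \left(\left(-50\right) 1\right) = 3 \left(-50\right) = -150$)
$h{\left(N \right)} z = \sqrt{-8 + 81} \left(-150\right) = \sqrt{73} \left(-150\right) = - 150 \sqrt{73}$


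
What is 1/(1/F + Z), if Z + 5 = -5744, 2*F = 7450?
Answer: -3725/21415024 ≈ -0.00017394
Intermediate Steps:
F = 3725 (F = (1/2)*7450 = 3725)
Z = -5749 (Z = -5 - 5744 = -5749)
1/(1/F + Z) = 1/(1/3725 - 5749) = 1/(-21415024/3725) = -3725/21415024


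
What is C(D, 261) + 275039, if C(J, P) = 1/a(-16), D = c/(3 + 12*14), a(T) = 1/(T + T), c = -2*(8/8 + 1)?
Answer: 275007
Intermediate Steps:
c = -4 (c = -2*(8*(⅛) + 1) = -2*(1 + 1) = -2*2 = -4)
a(T) = 1/(2*T)
D = -4/171 (D = -4/(3 + 12*14) = -4/(3 + 168) = -4/171 ≈ -0.023392)
C(J, P) = -32 (C(J, P) = 1/((½)/(-16)) = 1/((½)*(-1/16)) = 1/(-1/32) = -32)
C(D, 261) + 275039 = -32 + 275039 = 275007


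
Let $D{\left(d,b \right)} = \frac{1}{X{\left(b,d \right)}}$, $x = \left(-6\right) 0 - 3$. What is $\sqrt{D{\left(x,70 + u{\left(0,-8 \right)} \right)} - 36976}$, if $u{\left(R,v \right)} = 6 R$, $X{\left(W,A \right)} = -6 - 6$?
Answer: $\frac{i \sqrt{1331139}}{6} \approx 192.29 i$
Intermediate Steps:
$X{\left(W,A \right)} = -12$
$x = -3$ ($x = 0 - 3 = -3$)
$D{\left(d,b \right)} = - \frac{1}{12}$ ($D{\left(d,b \right)} = \frac{1}{-12} = - \frac{1}{12}$)
$\sqrt{D{\left(x,70 + u{\left(0,-8 \right)} \right)} - 36976} = \sqrt{- \frac{1}{12} - 36976} = \sqrt{- \frac{443713}{12}} = \frac{i \sqrt{1331139}}{6}$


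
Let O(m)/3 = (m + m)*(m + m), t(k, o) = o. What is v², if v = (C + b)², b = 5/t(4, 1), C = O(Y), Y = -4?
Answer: 1506138481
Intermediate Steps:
O(m) = 12*m² (O(m) = 3*((m + m)*(m + m)) = 3*((2*m)*(2*m)) = 3*(4*m²) = 12*m²)
C = 192 (C = 12*(-4)² = 12*16 = 192)
b = 5 (b = 5/1 = 5*1 = 5)
v = 38809 (v = (192 + 5)² = 197² = 38809)
v² = 38809² = 1506138481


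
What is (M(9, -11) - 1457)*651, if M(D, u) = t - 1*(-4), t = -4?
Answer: -948507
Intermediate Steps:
M(D, u) = 0 (M(D, u) = -4 - 1*(-4) = -4 + 4 = 0)
(M(9, -11) - 1457)*651 = (0 - 1457)*651 = -1457*651 = -948507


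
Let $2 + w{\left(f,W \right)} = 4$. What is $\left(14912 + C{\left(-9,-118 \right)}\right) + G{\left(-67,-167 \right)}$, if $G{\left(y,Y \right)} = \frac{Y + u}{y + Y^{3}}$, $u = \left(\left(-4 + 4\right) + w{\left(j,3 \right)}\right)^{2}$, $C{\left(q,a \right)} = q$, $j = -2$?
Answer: $\frac{69411169753}{4657530} \approx 14903.0$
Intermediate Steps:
$w{\left(f,W \right)} = 2$ ($w{\left(f,W \right)} = -2 + 4 = 2$)
$u = 4$ ($u = \left(\left(-4 + 4\right) + 2\right)^{2} = \left(0 + 2\right)^{2} = 2^{2} = 4$)
$G{\left(y,Y \right)} = \frac{4 + Y}{y + Y^{3}}$ ($G{\left(y,Y \right)} = \frac{Y + 4}{y + Y^{3}} = \frac{4 + Y}{y + Y^{3}}$)
$\left(14912 + C{\left(-9,-118 \right)}\right) + G{\left(-67,-167 \right)} = \left(14912 - 9\right) + \frac{4 - 167}{-67 + \left(-167\right)^{3}} = 14903 + \frac{1}{-67 - 4657463} \left(-163\right) = 14903 + \frac{1}{-4657530} \left(-163\right) = 14903 - - \frac{163}{4657530} = 14903 + \frac{163}{4657530} = \frac{69411169753}{4657530}$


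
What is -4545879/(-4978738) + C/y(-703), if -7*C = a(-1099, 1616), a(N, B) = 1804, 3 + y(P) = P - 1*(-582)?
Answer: 3231866581/1080386146 ≈ 2.9914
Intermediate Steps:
y(P) = 579 + P (y(P) = -3 + (P - 1*(-582)) = -3 + (P + 582) = -3 + (582 + P) = 579 + P)
C = -1804/7 (C = -1/7*1804 = -1804/7 ≈ -257.71)
-4545879/(-4978738) + C/y(-703) = -4545879/(-4978738) - 1804/(7*(579 - 703)) = -4545879*(-1/4978738) - 1804/7/(-124) = 4545879/4978738 - 1804/7*(-1/124) = 4545879/4978738 + 451/217 = 3231866581/1080386146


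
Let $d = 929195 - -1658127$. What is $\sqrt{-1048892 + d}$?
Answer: $\sqrt{1538430} \approx 1240.3$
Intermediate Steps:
$d = 2587322$ ($d = 929195 + 1658127 = 2587322$)
$\sqrt{-1048892 + d} = \sqrt{-1048892 + 2587322} = \sqrt{1538430}$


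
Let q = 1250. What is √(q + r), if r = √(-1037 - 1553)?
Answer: √(1250 + I*√2590) ≈ 35.363 + 0.7196*I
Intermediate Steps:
r = I*√2590 (r = √(-2590) = I*√2590 ≈ 50.892*I)
√(q + r) = √(1250 + I*√2590)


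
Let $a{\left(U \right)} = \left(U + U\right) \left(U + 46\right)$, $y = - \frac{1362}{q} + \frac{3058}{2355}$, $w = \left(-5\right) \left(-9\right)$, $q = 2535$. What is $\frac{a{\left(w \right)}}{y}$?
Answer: $\frac{1629789525}{151484} \approx 10759.0$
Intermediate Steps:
$w = 45$
$y = \frac{302968}{397995}$ ($y = - \frac{1362}{2535} + \frac{3058}{2355} = \left(-1362\right) \frac{1}{2535} + 3058 \cdot \frac{1}{2355} = - \frac{454}{845} + \frac{3058}{2355} = \frac{302968}{397995} \approx 0.76124$)
$a{\left(U \right)} = 2 U \left(46 + U\right)$
$\frac{a{\left(w \right)}}{y} = \frac{2 \cdot 45 \left(46 + 45\right)}{\frac{302968}{397995}} = 2 \cdot 45 \cdot 91 \cdot \frac{397995}{302968} = 8190 \cdot \frac{397995}{302968} = \frac{1629789525}{151484}$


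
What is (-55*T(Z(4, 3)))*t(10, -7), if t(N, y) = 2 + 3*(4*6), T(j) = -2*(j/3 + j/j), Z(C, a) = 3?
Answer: 16280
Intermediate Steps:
T(j) = -2 - 2*j/3 (T(j) = -2*(j*(⅓) + 1) = -2*(j/3 + 1) = -2*(1 + j/3) = -2 - 2*j/3)
t(N, y) = 74 (t(N, y) = 2 + 3*24 = 2 + 72 = 74)
(-55*T(Z(4, 3)))*t(10, -7) = -55*(-2 - ⅔*3)*74 = -55*(-2 - 2)*74 = -55*(-4)*74 = 220*74 = 16280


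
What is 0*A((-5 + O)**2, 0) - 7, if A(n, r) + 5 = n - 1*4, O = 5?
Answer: -7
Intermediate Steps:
A(n, r) = -9 + n (A(n, r) = -5 + (n - 1*4) = -5 + (n - 4) = -5 + (-4 + n) = -9 + n)
0*A((-5 + O)**2, 0) - 7 = 0*(-9 + (-5 + 5)**2) - 7 = 0*(-9 + 0**2) - 7 = 0*(-9 + 0) - 7 = 0*(-9) - 7 = 0 - 7 = -7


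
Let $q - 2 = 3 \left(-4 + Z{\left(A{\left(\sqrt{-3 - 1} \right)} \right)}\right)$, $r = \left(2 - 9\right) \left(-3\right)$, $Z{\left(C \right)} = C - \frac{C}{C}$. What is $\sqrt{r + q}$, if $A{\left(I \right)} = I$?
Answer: $3 + i \approx 3.0 + 1.0 i$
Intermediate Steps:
$Z{\left(C \right)} = -1 + C$ ($Z{\left(C \right)} = C - 1 = -1 + C$)
$r = 21$ ($r = \left(-7\right) \left(-3\right) = 21$)
$q = -13 + 6 i$ ($q = 2 + 3 \left(-4 - \left(1 - \sqrt{-3 - 1}\right)\right) = 2 + 3 \left(-4 - \left(1 - \sqrt{-4}\right)\right) = 2 + 3 \left(-4 - \left(1 - 2 i\right)\right) = 2 + 3 \left(-5 + 2 i\right) = 2 - \left(15 - 6 i\right) = -13 + 6 i \approx -13.0 + 6.0 i$)
$\sqrt{r + q} = \sqrt{21 - \left(13 - 6 i\right)} = \sqrt{8 + 6 i} = 3 + i$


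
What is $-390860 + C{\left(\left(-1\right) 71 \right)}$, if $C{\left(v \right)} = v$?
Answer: $-390931$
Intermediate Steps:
$-390860 + C{\left(\left(-1\right) 71 \right)} = -390860 - 71 = -390931$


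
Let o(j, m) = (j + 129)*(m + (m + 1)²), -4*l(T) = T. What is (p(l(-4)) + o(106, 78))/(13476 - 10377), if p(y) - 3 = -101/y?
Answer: 1484867/3099 ≈ 479.14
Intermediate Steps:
l(T) = -T/4
p(y) = 3 - 101/y
o(j, m) = (129 + j)*(m + (1 + m)²)
(p(l(-4)) + o(106, 78))/(13476 - 10377) = ((3 - 101/((-¼*(-4)))) + (129*78 + 129*(1 + 78)² + 106*78 + 106*(1 + 78)²))/(13476 - 10377) = ((3 - 101/1) + (10062 + 129*79² + 8268 + 106*79²))/3099 = ((3 - 101*1) + (10062 + 129*6241 + 8268 + 106*6241))*(1/3099) = ((3 - 101) + (10062 + 805089 + 8268 + 661546))*(1/3099) = (-98 + 1484965)*(1/3099) = 1484867*(1/3099) = 1484867/3099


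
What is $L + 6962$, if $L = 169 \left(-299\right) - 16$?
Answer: $-43585$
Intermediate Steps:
$L = -50547$ ($L = -50531 - 16 = -50547$)
$L + 6962 = -50547 + 6962 = -43585$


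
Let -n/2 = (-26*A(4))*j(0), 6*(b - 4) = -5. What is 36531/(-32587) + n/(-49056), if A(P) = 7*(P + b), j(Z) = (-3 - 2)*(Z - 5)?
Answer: -839417197/342554544 ≈ -2.4505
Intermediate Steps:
b = 19/6 (b = 4 + (⅙)*(-5) = 4 - ⅚ = 19/6 ≈ 3.1667)
j(Z) = 25 - 5*Z (j(Z) = -5*(-5 + Z) = 25 - 5*Z)
A(P) = 133/6 + 7*P (A(P) = 7*(P + 19/6) = 7*(19/6 + P) = 133/6 + 7*P)
n = 195650/3 (n = -2*(-26*(133/6 + 7*4))*(25 - 5*0) = -2*(-26*(133/6 + 28))*(25 + 0) = -2*(-26*301/6)*25 = -(-7826)*25/3 = -2*(-97825/3) = 195650/3 ≈ 65217.)
36531/(-32587) + n/(-49056) = 36531/(-32587) + (195650/3)/(-49056) = 36531*(-1/32587) + (195650/3)*(-1/49056) = -36531/32587 - 13975/10512 = -839417197/342554544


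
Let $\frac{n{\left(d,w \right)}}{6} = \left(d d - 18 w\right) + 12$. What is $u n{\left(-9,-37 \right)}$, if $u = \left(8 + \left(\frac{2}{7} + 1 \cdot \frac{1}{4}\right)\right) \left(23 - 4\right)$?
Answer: $\frac{10339857}{14} \approx 7.3856 \cdot 10^{5}$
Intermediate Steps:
$n{\left(d,w \right)} = 72 - 108 w + 6 d^{2}$ ($n{\left(d,w \right)} = 6 \left(\left(d d - 18 w\right) + 12\right) = 6 \left(\left(d^{2} - 18 w\right) + 12\right) = 6 \left(12 + d^{2} - 18 w\right) = 72 - 108 w + 6 d^{2}$)
$u = \frac{4541}{28}$ ($u = \left(8 + \left(2 \cdot \frac{1}{7} + 1 \cdot \frac{1}{4}\right)\right) 19 = \left(8 + \left(\frac{2}{7} + \frac{1}{4}\right)\right) 19 = \left(8 + \frac{15}{28}\right) 19 = \frac{239}{28} \cdot 19 = \frac{4541}{28} \approx 162.18$)
$u n{\left(-9,-37 \right)} = \frac{4541 \left(72 - -3996 + 6 \left(-9\right)^{2}\right)}{28} = \frac{4541 \left(72 + 3996 + 6 \cdot 81\right)}{28} = \frac{4541 \left(72 + 3996 + 486\right)}{28} = \frac{4541}{28} \cdot 4554 = \frac{10339857}{14}$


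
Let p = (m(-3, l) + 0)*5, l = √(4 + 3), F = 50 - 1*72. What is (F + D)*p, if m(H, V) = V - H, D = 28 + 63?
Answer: 1035 + 345*√7 ≈ 1947.8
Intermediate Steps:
F = -22 (F = 50 - 72 = -22)
D = 91
l = √7 ≈ 2.6458
p = 15 + 5*√7 (p = ((√7 - 1*(-3)) + 0)*5 = ((√7 + 3) + 0)*5 = ((3 + √7) + 0)*5 = (3 + √7)*5 = 15 + 5*√7 ≈ 28.229)
(F + D)*p = (-22 + 91)*(15 + 5*√7) = 69*(15 + 5*√7) = 1035 + 345*√7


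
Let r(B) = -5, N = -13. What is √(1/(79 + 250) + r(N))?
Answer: 2*I*√135219/329 ≈ 2.2354*I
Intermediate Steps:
√(1/(79 + 250) + r(N)) = √(1/(79 + 250) - 5) = √(1/329 - 5) = √(-1644/329) = 2*I*√135219/329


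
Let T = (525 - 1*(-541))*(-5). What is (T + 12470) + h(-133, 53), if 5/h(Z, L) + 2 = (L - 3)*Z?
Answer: 47495275/6652 ≈ 7140.0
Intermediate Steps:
h(Z, L) = 5/(-2 + Z*(-3 + L)) (h(Z, L) = 5/(-2 + (L - 3)*Z) = 5/(-2 + (-3 + L)*Z) = 5/(-2 + Z*(-3 + L)))
T = -5330 (T = (525 + 541)*(-5) = 1066*(-5) = -5330)
(T + 12470) + h(-133, 53) = (-5330 + 12470) + 5/(-2 - 3*(-133) + 53*(-133)) = 7140 + 5/(-2 + 399 - 7049) = 7140 + 5/(-6652) = 7140 + 5*(-1/6652) = 7140 - 5/6652 = 47495275/6652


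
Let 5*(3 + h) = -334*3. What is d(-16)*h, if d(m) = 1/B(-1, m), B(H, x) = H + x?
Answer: 1017/85 ≈ 11.965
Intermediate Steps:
d(m) = 1/(-1 + m)
h = -1017/5 (h = -3 + (-334*3)/5 = -3 + (1/5)*(-1002) = -3 - 1002/5 = -1017/5 ≈ -203.40)
d(-16)*h = -1017/5/(-1 - 16) = -1017/5/(-17) = -1/17*(-1017/5) = 1017/85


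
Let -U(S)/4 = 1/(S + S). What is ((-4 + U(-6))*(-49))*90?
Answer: 16170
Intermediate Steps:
U(S) = -2/S (U(S) = -4/(S + S) = -4*1/(2*S) = -2/S)
((-4 + U(-6))*(-49))*90 = ((-4 - 2/(-6))*(-49))*90 = ((-4 - 2*(-1/6))*(-49))*90 = ((-4 + 1/3)*(-49))*90 = -11/3*(-49)*90 = (539/3)*90 = 16170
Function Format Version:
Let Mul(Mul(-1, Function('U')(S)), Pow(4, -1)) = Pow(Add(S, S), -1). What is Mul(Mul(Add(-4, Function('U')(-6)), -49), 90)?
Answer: 16170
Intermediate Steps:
Function('U')(S) = Mul(-2, Pow(S, -1)) (Function('U')(S) = Mul(-4, Pow(Add(S, S), -1)) = Mul(-4, Pow(Mul(2, S), -1)) = Mul(-4, Mul(Rational(1, 2), Pow(S, -1))) = Mul(-2, Pow(S, -1)))
Mul(Mul(Add(-4, Function('U')(-6)), -49), 90) = Mul(Mul(Add(-4, Mul(-2, Pow(-6, -1))), -49), 90) = Mul(Mul(Add(-4, Mul(-2, Rational(-1, 6))), -49), 90) = Mul(Mul(Add(-4, Rational(1, 3)), -49), 90) = Mul(Mul(Rational(-11, 3), -49), 90) = Mul(Rational(539, 3), 90) = 16170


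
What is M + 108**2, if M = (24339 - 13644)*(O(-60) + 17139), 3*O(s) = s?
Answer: 183099369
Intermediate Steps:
O(s) = s/3
M = 183087705 (M = (24339 - 13644)*((1/3)*(-60) + 17139) = 10695*(-20 + 17139) = 10695*17119 = 183087705)
M + 108**2 = 183087705 + 108**2 = 183087705 + 11664 = 183099369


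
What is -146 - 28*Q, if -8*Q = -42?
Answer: -293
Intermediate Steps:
Q = 21/4 (Q = -⅛*(-42) = 21/4 ≈ 5.2500)
-146 - 28*Q = -146 - 28*21/4 = -146 - 147 = -293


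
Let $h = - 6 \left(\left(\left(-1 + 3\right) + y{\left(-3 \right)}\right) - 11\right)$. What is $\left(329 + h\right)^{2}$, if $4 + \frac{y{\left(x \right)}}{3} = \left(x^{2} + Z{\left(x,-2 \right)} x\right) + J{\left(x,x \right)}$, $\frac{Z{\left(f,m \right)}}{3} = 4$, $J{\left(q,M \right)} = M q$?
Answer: $606841$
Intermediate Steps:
$Z{\left(f,m \right)} = 12$ ($Z{\left(f,m \right)} = 3 \cdot 4 = 12$)
$y{\left(x \right)} = -12 + 6 x^{2} + 36 x$ ($y{\left(x \right)} = -12 + 3 \left(\left(x^{2} + 12 x\right) + x x\right) = -12 + 3 \left(\left(x^{2} + 12 x\right) + x^{2}\right) = -12 + 3 \left(2 x^{2} + 12 x\right) = -12 + \left(6 x^{2} + 36 x\right) = -12 + 6 x^{2} + 36 x$)
$h = 450$ ($h = - 6 \left(\left(\left(-1 + 3\right) + \left(-12 + 6 \left(-3\right)^{2} + 36 \left(-3\right)\right)\right) - 11\right) = - 6 \left(\left(2 - 66\right) - 11\right) = - 6 \left(-64 - 11\right) = \left(-6\right) \left(-75\right) = 450$)
$\left(329 + h\right)^{2} = \left(329 + 450\right)^{2} = 779^{2} = 606841$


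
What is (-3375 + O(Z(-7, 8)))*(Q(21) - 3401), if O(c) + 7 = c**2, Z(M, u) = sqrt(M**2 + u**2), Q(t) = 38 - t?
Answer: 11062296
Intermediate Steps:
O(c) = -7 + c**2
(-3375 + O(Z(-7, 8)))*(Q(21) - 3401) = (-3375 + (-7 + (sqrt((-7)**2 + 8**2))**2))*((38 - 1*21) - 3401) = (-3375 + (-7 + (sqrt(49 + 64))**2))*((38 - 21) - 3401) = (-3375 + (-7 + (sqrt(113))**2))*(17 - 3401) = (-3375 + (-7 + 113))*(-3384) = (-3375 + 106)*(-3384) = -3269*(-3384) = 11062296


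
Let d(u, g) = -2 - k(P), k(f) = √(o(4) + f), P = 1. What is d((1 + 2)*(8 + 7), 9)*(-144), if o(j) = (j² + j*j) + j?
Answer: 288 + 144*√37 ≈ 1163.9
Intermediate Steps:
o(j) = j + 2*j² (o(j) = (j² + j²) + j = 2*j² + j = j + 2*j²)
k(f) = √(36 + f) (k(f) = √(4*(1 + 2*4) + f) = √(4*(1 + 8) + f) = √(4*9 + f) = √(36 + f))
d(u, g) = -2 - √37 (d(u, g) = -2 - √(36 + 1) = -2 - √37)
d((1 + 2)*(8 + 7), 9)*(-144) = (-2 - √37)*(-144) = 288 + 144*√37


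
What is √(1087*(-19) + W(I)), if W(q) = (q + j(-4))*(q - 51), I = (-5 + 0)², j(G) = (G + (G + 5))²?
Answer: 3*I*√2393 ≈ 146.75*I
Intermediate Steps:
j(G) = (5 + 2*G)² (j(G) = (G + (5 + G))² = (5 + 2*G)²)
I = 25 (I = (-5)² = 25)
W(q) = (-51 + q)*(9 + q) (W(q) = (q + (5 + 2*(-4))²)*(q - 51) = (q + (5 - 8)²)*(-51 + q) = (q + (-3)²)*(-51 + q) = (q + 9)*(-51 + q) = (9 + q)*(-51 + q) = (-51 + q)*(9 + q))
√(1087*(-19) + W(I)) = √(1087*(-19) + (-459 + 25² - 42*25)) = √(-20653 + (-459 + 625 - 1050)) = √(-20653 - 884) = √(-21537) = 3*I*√2393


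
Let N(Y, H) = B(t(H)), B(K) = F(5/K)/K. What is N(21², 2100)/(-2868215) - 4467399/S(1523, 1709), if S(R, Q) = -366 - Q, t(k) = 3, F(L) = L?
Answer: 23064229478938/10712783025 ≈ 2153.0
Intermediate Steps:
B(K) = 5/K² (B(K) = (5/K)/K = 5/K²)
N(Y, H) = 5/9 (N(Y, H) = 5/3² = 5*(⅑) = 5/9)
N(21², 2100)/(-2868215) - 4467399/S(1523, 1709) = (5/9)/(-2868215) - 4467399/(-366 - 1*1709) = (5/9)*(-1/2868215) - 4467399/(-366 - 1709) = -1/5162787 - 4467399/(-2075) = -1/5162787 - 4467399*(-1/2075) = -1/5162787 + 4467399/2075 = 23064229478938/10712783025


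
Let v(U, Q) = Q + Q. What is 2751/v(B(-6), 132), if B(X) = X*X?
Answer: 917/88 ≈ 10.420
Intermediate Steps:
B(X) = X**2
v(U, Q) = 2*Q
2751/v(B(-6), 132) = 2751/((2*132)) = 2751/264 = 2751*(1/264) = 917/88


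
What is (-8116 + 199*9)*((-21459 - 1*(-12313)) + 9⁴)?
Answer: 16350125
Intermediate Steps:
(-8116 + 199*9)*((-21459 - 1*(-12313)) + 9⁴) = (-8116 + 1791)*((-21459 + 12313) + 6561) = -6325*(-9146 + 6561) = -6325*(-2585) = 16350125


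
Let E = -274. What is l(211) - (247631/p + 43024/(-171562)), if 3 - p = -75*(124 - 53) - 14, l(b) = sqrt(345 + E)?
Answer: -21127117707/458242102 + sqrt(71) ≈ -37.679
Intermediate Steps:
l(b) = sqrt(71) (l(b) = sqrt(345 - 274) = sqrt(71))
p = 5342 (p = 3 - (-75*(124 - 53) - 14) = 3 - (-75*71 - 14) = 3 - (-5325 - 14) = 3 - 1*(-5339) = 3 + 5339 = 5342)
l(211) - (247631/p + 43024/(-171562)) = sqrt(71) - (247631/5342 + 43024/(-171562)) = sqrt(71) - (247631*(1/5342) + 43024*(-1/171562)) = sqrt(71) - (247631/5342 - 21512/85781) = sqrt(71) - 1*21127117707/458242102 = sqrt(71) - 21127117707/458242102 = -21127117707/458242102 + sqrt(71)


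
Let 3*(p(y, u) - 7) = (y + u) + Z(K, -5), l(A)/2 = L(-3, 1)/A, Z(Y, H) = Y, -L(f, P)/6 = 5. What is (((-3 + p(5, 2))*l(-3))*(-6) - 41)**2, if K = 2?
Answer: 776161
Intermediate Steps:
L(f, P) = -30 (L(f, P) = -6*5 = -30)
l(A) = -60/A (l(A) = 2*(-30/A) = -60/A)
p(y, u) = 23/3 + u/3 + y/3 (p(y, u) = 7 + ((y + u) + 2)/3 = 7 + ((u + y) + 2)/3 = 7 + (2 + u + y)/3 = 7 + (2/3 + u/3 + y/3) = 23/3 + u/3 + y/3)
(((-3 + p(5, 2))*l(-3))*(-6) - 41)**2 = (((-3 + (23/3 + (1/3)*2 + (1/3)*5))*(-60/(-3)))*(-6) - 41)**2 = (((-3 + (23/3 + 2/3 + 5/3))*(-60*(-1/3)))*(-6) - 41)**2 = (((-3 + 10)*20)*(-6) - 41)**2 = ((7*20)*(-6) - 41)**2 = (140*(-6) - 41)**2 = (-840 - 41)**2 = (-881)**2 = 776161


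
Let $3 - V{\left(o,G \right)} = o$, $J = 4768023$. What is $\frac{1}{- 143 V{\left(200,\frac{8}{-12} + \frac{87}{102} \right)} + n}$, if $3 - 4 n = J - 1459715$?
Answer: $- \frac{4}{3195621} \approx -1.2517 \cdot 10^{-6}$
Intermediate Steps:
$V{\left(o,G \right)} = 3 - o$
$n = - \frac{3308305}{4}$ ($n = \frac{3}{4} - \frac{4768023 - 1459715}{4} = \frac{3}{4} - 827077 = - \frac{3308305}{4} \approx -8.2708 \cdot 10^{5}$)
$\frac{1}{- 143 V{\left(200,\frac{8}{-12} + \frac{87}{102} \right)} + n} = \frac{1}{- 143 \left(3 - 200\right) - \frac{3308305}{4}} = \frac{1}{\left(-143\right) \left(-197\right) - \frac{3308305}{4}} = \frac{1}{28171 - \frac{3308305}{4}} = \frac{1}{- \frac{3195621}{4}} = - \frac{4}{3195621}$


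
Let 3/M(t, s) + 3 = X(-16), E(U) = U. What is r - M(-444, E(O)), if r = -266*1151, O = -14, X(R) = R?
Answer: -5817151/19 ≈ -3.0617e+5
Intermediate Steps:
M(t, s) = -3/19 (M(t, s) = 3/(-3 - 16) = 3/(-19) = 3*(-1/19) = -3/19)
r = -306166
r - M(-444, E(O)) = -306166 - 1*(-3/19) = -306166 + 3/19 = -5817151/19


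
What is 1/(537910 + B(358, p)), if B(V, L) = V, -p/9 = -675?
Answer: 1/538268 ≈ 1.8578e-6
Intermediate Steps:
p = 6075 (p = -9*(-675) = 6075)
1/(537910 + B(358, p)) = 1/(537910 + 358) = 1/538268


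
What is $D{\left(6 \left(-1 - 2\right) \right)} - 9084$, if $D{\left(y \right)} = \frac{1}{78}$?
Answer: $- \frac{708551}{78} \approx -9084.0$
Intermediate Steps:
$D{\left(y \right)} = \frac{1}{78}$
$D{\left(6 \left(-1 - 2\right) \right)} - 9084 = \frac{1}{78} - 9084 = - \frac{708551}{78}$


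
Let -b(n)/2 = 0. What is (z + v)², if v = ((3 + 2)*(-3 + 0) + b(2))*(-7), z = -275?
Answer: 28900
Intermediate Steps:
b(n) = 0 (b(n) = -2*0 = 0)
v = 105 (v = ((3 + 2)*(-3 + 0) + 0)*(-7) = (5*(-3) + 0)*(-7) = (-15 + 0)*(-7) = -15*(-7) = 105)
(z + v)² = (-275 + 105)² = (-170)² = 28900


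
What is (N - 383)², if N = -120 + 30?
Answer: 223729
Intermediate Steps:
N = -90
(N - 383)² = (-90 - 383)² = (-473)² = 223729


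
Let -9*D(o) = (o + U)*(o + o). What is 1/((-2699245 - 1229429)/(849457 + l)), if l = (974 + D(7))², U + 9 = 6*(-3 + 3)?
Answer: -146140453/318222594 ≈ -0.45924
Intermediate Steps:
U = -9 (U = -9 + 6*(-3 + 3) = -9 + 6*0 = -9 + 0 = -9)
D(o) = -2*o*(-9 + o)/9 (D(o) = -(o - 9)*(o + o)/9 = -(-9 + o)*2*o/9 = -2*o*(-9 + o)/9)
l = 77334436/81 (l = (974 + (2/9)*7*(9 - 1*7))² = (974 + (2/9)*7*(9 - 7))² = (974 + (2/9)*7*2)² = (974 + 28/9)² = (8794/9)² = 77334436/81 ≈ 9.5475e+5)
1/((-2699245 - 1229429)/(849457 + l)) = 1/((-2699245 - 1229429)/(849457 + 77334436/81)) = 1/(-3928674/146140453/81) = 1/(-3928674*81/146140453) = 1/(-318222594/146140453) = -146140453/318222594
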